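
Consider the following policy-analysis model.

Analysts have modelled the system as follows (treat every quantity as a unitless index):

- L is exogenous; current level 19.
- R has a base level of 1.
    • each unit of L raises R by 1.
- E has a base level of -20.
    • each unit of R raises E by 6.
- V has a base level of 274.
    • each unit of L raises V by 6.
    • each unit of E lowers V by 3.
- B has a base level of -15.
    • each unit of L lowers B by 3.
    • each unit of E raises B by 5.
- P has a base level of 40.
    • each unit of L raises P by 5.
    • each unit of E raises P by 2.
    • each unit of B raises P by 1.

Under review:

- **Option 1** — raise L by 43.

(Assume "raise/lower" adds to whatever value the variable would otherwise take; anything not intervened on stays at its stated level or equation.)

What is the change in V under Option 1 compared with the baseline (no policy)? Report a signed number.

-516

Baseline:
  L = 19
  R = 1 + 19 = 20
  E = -20 + 6·20 = 100
  V = 274 + 6·19 − 3·100 = 88
Option 1 (L + 43):
  L = 19 + 43 = 62
  R = 1 + 62 = 63
  E = -20 + 6·63 = 358
  V = 274 + 6·62 − 3·358 = -428
Change in V: -428 − 88 = -516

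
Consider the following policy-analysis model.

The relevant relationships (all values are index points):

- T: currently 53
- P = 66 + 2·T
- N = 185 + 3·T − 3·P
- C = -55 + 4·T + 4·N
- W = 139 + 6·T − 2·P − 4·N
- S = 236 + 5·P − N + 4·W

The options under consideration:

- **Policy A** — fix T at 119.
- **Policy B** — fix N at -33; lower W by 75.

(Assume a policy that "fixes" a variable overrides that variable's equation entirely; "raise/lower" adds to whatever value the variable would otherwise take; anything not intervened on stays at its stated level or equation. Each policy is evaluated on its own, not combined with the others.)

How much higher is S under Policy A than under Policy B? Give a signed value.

7217

Policy A (T := 119):
  T = 119
  P = 66 + 2·119 = 304
  N = 185 + 3·119 − 3·304 = -370
  W = 139 + 6·119 − 2·304 − 4·(-370) = 1725
  S = 236 + 5·304 − (-370) + 4·1725 = 9026
Policy B (N := -33, W − 75):
  T = 53
  P = 66 + 2·53 = 172
  N = -33
  W = 139 + 6·53 − 2·172 − 4·(-33) (−75 from intervention) = 170
  S = 236 + 5·172 − (-33) + 4·170 = 1809
S: 9026 − 1809 = 7217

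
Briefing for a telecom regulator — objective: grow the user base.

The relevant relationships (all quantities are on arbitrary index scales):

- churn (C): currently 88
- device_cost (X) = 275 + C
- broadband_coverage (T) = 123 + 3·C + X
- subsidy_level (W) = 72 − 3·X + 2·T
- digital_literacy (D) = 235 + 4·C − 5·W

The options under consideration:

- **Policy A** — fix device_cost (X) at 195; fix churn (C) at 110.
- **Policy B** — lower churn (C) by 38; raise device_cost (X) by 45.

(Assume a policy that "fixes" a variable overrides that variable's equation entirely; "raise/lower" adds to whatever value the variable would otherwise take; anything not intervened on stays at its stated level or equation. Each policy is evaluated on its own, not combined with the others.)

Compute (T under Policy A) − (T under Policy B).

5

Policy A (X := 195, C := 110):
  C = 110
  X = 195
  T = 123 + 3·110 + 195 = 648
Policy B (C − 38, X + 45):
  C = 88 − 38 = 50
  X = 275 + 50 (+45 from intervention) = 370
  T = 123 + 3·50 + 370 = 643
T: 648 − 643 = 5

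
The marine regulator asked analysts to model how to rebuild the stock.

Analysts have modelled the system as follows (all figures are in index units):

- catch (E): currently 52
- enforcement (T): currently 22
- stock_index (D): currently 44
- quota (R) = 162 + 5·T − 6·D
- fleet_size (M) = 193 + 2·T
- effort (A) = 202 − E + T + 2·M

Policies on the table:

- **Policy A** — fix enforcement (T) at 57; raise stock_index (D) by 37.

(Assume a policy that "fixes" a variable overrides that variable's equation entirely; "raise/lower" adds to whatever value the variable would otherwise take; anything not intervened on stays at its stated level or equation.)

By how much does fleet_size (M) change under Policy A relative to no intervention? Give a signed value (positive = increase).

70

Baseline:
  T = 22
  M = 193 + 2·22 = 237
Policy A (T := 57, D + 37):
  T = 57
  M = 193 + 2·57 = 307
Change in M: 307 − 237 = 70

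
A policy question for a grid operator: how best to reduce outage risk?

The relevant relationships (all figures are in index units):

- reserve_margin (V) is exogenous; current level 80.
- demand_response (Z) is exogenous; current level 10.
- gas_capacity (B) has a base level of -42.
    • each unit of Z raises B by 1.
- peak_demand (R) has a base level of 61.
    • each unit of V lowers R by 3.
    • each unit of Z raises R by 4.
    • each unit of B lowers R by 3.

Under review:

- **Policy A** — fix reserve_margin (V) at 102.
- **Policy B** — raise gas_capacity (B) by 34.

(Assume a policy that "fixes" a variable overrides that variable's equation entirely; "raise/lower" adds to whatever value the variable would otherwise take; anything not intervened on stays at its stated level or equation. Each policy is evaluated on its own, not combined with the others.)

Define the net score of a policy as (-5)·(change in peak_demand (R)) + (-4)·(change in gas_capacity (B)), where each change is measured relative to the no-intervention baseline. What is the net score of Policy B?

374

Baseline:
  V = 80
  Z = 10
  B = -42 + 10 = -32
  R = 61 − 3·80 + 4·10 − 3·(-32) = -43
Policy B (B + 34):
  V = 80
  Z = 10
  B = -42 + 10 (+34 from intervention) = 2
  R = 61 − 3·80 + 4·10 − 3·2 = -145
ΔR = -145 − (-43) = -102; ΔB = 2 − (-32) = 34
Score = (-5)·(-102) + (-4)·34 = 374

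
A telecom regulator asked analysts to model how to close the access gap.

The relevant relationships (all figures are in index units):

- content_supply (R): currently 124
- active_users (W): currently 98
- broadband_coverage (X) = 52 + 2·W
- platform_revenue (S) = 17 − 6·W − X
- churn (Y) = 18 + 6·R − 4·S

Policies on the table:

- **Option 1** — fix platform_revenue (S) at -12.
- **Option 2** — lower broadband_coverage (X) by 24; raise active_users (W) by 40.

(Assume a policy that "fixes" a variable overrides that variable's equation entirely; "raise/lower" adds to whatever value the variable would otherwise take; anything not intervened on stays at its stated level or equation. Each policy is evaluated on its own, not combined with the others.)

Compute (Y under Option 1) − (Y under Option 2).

-4412

Option 1 (S := -12):
  R = 124
  W = 98
  X = 52 + 2·98 = 248
  S = -12
  Y = 18 + 6·124 − 4·(-12) = 810
Option 2 (X − 24, W + 40):
  R = 124
  W = 98 + 40 = 138
  X = 52 + 2·138 (−24 from intervention) = 304
  S = 17 − 6·138 − 304 = -1115
  Y = 18 + 6·124 − 4·(-1115) = 5222
Y: 810 − 5222 = -4412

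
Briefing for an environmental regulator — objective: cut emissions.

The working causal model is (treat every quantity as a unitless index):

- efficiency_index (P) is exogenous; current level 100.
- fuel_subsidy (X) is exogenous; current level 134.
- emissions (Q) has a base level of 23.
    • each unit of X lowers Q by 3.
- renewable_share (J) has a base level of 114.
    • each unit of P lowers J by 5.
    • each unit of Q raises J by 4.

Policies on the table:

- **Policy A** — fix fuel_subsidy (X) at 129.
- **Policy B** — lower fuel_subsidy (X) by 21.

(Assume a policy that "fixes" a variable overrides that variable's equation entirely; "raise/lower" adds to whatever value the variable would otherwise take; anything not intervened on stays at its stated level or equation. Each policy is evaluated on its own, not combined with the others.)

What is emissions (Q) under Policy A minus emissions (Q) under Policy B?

-48

Policy A (X := 129):
  X = 129
  Q = 23 − 3·129 = -364
Policy B (X − 21):
  X = 134 − 21 = 113
  Q = 23 − 3·113 = -316
Q: -364 − (-316) = -48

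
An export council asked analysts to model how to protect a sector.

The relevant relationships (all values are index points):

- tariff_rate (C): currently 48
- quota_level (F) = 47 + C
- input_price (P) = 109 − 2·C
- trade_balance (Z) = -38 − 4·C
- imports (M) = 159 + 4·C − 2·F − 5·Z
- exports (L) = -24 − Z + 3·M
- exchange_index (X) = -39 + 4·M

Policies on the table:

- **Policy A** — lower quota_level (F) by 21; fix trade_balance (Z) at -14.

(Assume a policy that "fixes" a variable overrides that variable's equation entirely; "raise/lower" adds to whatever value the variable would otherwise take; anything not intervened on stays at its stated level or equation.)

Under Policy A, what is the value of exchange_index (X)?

1053

Policy A (F − 21, Z := -14):
  C = 48
  F = 47 + 48 (−21 from intervention) = 74
  Z = -14
  M = 159 + 4·48 − 2·74 − 5·(-14) = 273
  X = -39 + 4·273 = 1053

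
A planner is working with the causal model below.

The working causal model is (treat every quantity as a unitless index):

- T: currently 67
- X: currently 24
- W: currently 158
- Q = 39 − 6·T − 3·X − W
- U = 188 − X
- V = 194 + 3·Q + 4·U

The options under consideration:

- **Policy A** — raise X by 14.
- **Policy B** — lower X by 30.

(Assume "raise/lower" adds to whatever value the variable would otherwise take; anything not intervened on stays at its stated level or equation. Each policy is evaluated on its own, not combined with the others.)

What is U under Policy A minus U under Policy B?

Policy A (X + 14):
  X = 24 + 14 = 38
  U = 188 − 38 = 150
Policy B (X − 30):
  X = 24 − 30 = -6
  U = 188 − (-6) = 194
U: 150 − 194 = -44

-44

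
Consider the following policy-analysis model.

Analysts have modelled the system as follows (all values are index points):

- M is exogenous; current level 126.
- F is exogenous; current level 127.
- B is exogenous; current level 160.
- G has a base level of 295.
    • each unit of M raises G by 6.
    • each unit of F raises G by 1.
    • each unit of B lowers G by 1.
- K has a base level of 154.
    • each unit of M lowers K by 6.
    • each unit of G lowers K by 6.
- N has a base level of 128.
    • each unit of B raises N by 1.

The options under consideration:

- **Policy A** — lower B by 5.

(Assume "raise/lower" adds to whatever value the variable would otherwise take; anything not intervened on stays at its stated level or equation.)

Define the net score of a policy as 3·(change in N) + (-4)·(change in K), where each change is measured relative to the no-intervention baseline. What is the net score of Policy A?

105

Baseline:
  M = 126
  F = 127
  B = 160
  G = 295 + 6·126 + 127 − 160 = 1018
  K = 154 − 6·126 − 6·1018 = -6710
  N = 128 + 160 = 288
Policy A (B − 5):
  M = 126
  F = 127
  B = 160 − 5 = 155
  G = 295 + 6·126 + 127 − 155 = 1023
  K = 154 − 6·126 − 6·1023 = -6740
  N = 128 + 155 = 283
ΔN = 283 − 288 = -5; ΔK = -6740 − (-6710) = -30
Score = 3·(-5) + (-4)·(-30) = 105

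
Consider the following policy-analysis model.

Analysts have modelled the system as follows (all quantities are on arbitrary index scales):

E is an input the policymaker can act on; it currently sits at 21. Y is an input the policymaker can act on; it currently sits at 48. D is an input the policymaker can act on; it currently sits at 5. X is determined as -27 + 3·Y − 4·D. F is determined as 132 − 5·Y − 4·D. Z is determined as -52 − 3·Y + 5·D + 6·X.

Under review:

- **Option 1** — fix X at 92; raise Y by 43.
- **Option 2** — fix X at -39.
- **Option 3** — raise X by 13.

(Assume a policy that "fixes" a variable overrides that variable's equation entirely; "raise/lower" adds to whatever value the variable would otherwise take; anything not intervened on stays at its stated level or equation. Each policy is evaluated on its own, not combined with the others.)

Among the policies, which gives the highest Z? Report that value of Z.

489

Option 1 (X := 92, Y + 43):
  Y = 48 + 43 = 91
  D = 5
  X = 92
  Z = -52 − 3·91 + 5·5 + 6·92 = 252
Option 2 (X := -39):
  Y = 48
  D = 5
  X = -39
  Z = -52 − 3·48 + 5·5 + 6·(-39) = -405
Option 3 (X + 13):
  Y = 48
  D = 5
  X = -27 + 3·48 − 4·5 (+13 from intervention) = 110
  Z = -52 − 3·48 + 5·5 + 6·110 = 489
Comparing — Option 1: Z=252, Option 2: Z=-405, Option 3: Z=489. Highest is 489 (Option 3).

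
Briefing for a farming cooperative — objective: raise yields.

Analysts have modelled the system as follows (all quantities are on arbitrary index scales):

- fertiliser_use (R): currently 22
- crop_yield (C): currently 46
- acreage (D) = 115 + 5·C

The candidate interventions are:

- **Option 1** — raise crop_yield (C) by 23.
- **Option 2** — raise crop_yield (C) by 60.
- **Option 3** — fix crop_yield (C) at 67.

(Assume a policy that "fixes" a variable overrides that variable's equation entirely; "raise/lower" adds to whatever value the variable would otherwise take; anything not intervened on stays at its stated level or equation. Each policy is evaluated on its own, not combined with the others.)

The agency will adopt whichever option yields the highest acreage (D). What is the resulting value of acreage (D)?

Option 1 (C + 23):
  C = 46 + 23 = 69
  D = 115 + 5·69 = 460
Option 2 (C + 60):
  C = 46 + 60 = 106
  D = 115 + 5·106 = 645
Option 3 (C := 67):
  C = 67
  D = 115 + 5·67 = 450
Comparing — Option 1: D=460, Option 2: D=645, Option 3: D=450. Highest is 645 (Option 2).

645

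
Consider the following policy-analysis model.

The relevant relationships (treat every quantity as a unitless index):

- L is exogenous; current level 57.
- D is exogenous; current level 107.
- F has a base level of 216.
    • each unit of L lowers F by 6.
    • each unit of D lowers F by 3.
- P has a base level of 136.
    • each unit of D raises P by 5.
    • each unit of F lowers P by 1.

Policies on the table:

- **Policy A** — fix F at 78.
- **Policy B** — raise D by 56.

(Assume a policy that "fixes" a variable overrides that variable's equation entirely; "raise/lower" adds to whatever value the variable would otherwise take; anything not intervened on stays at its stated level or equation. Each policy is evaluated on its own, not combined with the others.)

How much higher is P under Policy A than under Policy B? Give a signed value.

-973

Policy A (F := 78):
  L = 57
  D = 107
  F = 78
  P = 136 + 5·107 − 78 = 593
Policy B (D + 56):
  L = 57
  D = 107 + 56 = 163
  F = 216 − 6·57 − 3·163 = -615
  P = 136 + 5·163 − (-615) = 1566
P: 593 − 1566 = -973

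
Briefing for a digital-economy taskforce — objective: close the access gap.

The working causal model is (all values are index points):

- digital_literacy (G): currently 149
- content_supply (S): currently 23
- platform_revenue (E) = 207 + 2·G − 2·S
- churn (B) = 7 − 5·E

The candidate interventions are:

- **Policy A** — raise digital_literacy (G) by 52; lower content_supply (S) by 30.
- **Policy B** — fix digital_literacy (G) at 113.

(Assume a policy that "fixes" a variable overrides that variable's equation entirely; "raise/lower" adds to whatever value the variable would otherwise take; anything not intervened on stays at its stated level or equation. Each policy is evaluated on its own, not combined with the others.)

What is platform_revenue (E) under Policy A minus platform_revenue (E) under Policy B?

Policy A (G + 52, S − 30):
  G = 149 + 52 = 201
  S = 23 − 30 = -7
  E = 207 + 2·201 − 2·(-7) = 623
Policy B (G := 113):
  G = 113
  S = 23
  E = 207 + 2·113 − 2·23 = 387
E: 623 − 387 = 236

236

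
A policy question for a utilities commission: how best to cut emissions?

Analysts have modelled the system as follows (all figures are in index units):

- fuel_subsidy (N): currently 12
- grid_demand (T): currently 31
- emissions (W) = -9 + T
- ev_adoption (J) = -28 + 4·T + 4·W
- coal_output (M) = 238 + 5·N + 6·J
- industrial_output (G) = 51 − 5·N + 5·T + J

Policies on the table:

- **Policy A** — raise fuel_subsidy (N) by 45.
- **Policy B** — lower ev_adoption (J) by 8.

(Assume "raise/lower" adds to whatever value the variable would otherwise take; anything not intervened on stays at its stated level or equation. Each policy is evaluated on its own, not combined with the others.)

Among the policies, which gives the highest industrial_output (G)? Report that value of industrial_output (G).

322

Policy A (N + 45):
  N = 12 + 45 = 57
  T = 31
  W = -9 + 31 = 22
  J = -28 + 4·31 + 4·22 = 184
  G = 51 − 5·57 + 5·31 + 184 = 105
Policy B (J − 8):
  N = 12
  T = 31
  W = -9 + 31 = 22
  J = -28 + 4·31 + 4·22 (−8 from intervention) = 176
  G = 51 − 5·12 + 5·31 + 176 = 322
Comparing — Policy A: G=105, Policy B: G=322. Highest is 322 (Policy B).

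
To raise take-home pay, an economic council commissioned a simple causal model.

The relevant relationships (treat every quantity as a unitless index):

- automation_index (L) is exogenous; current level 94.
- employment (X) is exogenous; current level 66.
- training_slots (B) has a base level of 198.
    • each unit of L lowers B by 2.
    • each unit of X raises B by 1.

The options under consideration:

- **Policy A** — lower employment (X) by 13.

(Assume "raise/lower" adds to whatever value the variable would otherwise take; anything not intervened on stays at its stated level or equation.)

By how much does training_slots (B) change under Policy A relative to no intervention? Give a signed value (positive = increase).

-13

Baseline:
  L = 94
  X = 66
  B = 198 − 2·94 + 66 = 76
Policy A (X − 13):
  L = 94
  X = 66 − 13 = 53
  B = 198 − 2·94 + 53 = 63
Change in B: 63 − 76 = -13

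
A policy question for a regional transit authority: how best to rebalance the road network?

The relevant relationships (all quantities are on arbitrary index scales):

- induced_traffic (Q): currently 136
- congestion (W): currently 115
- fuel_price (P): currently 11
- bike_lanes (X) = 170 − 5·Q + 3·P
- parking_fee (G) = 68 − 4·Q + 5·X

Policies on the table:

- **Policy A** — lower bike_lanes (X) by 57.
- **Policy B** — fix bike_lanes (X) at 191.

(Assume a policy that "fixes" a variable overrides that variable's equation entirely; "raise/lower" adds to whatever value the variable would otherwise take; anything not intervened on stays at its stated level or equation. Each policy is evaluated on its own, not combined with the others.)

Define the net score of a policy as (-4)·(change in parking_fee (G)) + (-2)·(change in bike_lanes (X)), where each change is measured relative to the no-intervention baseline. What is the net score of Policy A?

1254

Baseline:
  Q = 136
  P = 11
  X = 170 − 5·136 + 3·11 = -477
  G = 68 − 4·136 + 5·(-477) = -2861
Policy A (X − 57):
  Q = 136
  P = 11
  X = 170 − 5·136 + 3·11 (−57 from intervention) = -534
  G = 68 − 4·136 + 5·(-534) = -3146
ΔG = -3146 − (-2861) = -285; ΔX = -534 − (-477) = -57
Score = (-4)·(-285) + (-2)·(-57) = 1254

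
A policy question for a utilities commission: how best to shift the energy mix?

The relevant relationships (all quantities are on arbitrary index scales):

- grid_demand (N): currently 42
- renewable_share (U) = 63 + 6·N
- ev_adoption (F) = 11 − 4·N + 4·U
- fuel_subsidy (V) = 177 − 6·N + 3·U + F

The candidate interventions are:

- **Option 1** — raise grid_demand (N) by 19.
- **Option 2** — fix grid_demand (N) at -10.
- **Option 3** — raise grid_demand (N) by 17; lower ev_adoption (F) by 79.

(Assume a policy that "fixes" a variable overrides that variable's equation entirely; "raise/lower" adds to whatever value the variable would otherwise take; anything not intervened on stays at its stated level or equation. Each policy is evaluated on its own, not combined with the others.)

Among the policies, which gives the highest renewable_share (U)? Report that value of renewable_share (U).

Option 1 (N + 19):
  N = 42 + 19 = 61
  U = 63 + 6·61 = 429
Option 2 (N := -10):
  N = -10
  U = 63 + 6·(-10) = 3
Option 3 (N + 17, F − 79):
  N = 42 + 17 = 59
  U = 63 + 6·59 = 417
Comparing — Option 1: U=429, Option 2: U=3, Option 3: U=417. Highest is 429 (Option 1).

429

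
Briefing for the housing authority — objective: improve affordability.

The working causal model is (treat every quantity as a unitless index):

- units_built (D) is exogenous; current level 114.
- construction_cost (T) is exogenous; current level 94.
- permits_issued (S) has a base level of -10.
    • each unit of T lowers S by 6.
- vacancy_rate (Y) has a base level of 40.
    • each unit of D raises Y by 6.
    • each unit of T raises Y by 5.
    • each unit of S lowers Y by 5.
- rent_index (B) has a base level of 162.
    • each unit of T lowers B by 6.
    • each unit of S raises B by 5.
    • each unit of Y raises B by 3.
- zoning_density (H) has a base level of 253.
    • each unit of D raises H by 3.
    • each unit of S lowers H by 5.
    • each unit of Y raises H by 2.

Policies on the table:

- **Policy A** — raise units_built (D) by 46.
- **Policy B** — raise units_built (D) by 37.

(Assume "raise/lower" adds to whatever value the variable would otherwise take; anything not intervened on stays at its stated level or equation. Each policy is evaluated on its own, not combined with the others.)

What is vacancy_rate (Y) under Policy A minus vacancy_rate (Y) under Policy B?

Policy A (D + 46):
  D = 114 + 46 = 160
  T = 94
  S = -10 − 6·94 = -574
  Y = 40 + 6·160 + 5·94 − 5·(-574) = 4340
Policy B (D + 37):
  D = 114 + 37 = 151
  T = 94
  S = -10 − 6·94 = -574
  Y = 40 + 6·151 + 5·94 − 5·(-574) = 4286
Y: 4340 − 4286 = 54

54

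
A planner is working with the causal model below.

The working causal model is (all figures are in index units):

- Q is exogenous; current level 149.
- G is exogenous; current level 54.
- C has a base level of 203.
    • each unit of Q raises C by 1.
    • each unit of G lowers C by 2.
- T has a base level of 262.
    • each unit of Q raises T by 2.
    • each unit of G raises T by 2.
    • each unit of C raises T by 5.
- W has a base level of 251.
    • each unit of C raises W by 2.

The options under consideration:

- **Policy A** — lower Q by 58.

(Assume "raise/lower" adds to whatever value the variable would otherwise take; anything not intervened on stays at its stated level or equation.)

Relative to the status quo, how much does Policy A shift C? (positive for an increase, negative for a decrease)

Baseline:
  Q = 149
  G = 54
  C = 203 + 149 − 2·54 = 244
Policy A (Q − 58):
  Q = 149 − 58 = 91
  G = 54
  C = 203 + 91 − 2·54 = 186
Change in C: 186 − 244 = -58

-58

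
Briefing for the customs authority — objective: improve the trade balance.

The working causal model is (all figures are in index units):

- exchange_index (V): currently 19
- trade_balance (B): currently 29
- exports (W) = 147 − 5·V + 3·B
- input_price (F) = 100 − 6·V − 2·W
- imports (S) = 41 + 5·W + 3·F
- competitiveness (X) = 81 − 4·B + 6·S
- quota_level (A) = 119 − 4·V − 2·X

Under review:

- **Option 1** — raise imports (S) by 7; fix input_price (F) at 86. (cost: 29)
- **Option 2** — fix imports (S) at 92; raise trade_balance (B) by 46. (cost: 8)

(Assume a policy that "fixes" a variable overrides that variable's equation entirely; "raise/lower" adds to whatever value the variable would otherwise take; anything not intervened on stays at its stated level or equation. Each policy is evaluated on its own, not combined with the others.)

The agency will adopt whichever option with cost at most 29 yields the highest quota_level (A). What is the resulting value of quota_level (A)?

-623

Option 1 (S + 7, F := 86):
  V = 19
  B = 29
  W = 147 − 5·19 + 3·29 = 139
  F = 86
  S = 41 + 5·139 + 3·86 (+7 from intervention) = 1001
  X = 81 − 4·29 + 6·1001 = 5971
  A = 119 − 4·19 − 2·5971 = -11899
Option 2 (S := 92, B + 46):
  V = 19
  B = 29 + 46 = 75
  W = 147 − 5·19 + 3·75 = 277
  F = 100 − 6·19 − 2·277 = -568
  S = 92
  X = 81 − 4·75 + 6·92 = 333
  A = 119 − 4·19 − 2·333 = -623
Comparing — Option 1: A=-11899, Option 2: A=-623. Highest is -623 (Option 2).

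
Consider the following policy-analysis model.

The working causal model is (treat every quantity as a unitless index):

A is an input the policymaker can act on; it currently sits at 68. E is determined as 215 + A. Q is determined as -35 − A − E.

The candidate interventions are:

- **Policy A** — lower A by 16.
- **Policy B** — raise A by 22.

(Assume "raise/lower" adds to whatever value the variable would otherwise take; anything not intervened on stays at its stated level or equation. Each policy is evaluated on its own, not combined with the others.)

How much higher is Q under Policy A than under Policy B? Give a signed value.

Policy A (A − 16):
  A = 68 − 16 = 52
  E = 215 + 52 = 267
  Q = -35 − 52 − 267 = -354
Policy B (A + 22):
  A = 68 + 22 = 90
  E = 215 + 90 = 305
  Q = -35 − 90 − 305 = -430
Q: -354 − (-430) = 76

76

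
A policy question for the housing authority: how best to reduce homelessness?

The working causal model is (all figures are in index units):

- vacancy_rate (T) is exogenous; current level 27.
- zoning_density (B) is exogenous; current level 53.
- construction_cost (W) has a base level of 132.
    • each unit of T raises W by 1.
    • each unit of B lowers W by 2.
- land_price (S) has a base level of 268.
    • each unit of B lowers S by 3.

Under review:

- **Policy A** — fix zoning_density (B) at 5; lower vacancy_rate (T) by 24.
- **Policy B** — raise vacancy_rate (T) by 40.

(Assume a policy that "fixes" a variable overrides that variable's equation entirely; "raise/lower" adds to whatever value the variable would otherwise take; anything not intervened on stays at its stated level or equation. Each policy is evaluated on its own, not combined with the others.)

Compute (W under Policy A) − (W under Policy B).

Policy A (B := 5, T − 24):
  T = 27 − 24 = 3
  B = 5
  W = 132 + 3 − 2·5 = 125
Policy B (T + 40):
  T = 27 + 40 = 67
  B = 53
  W = 132 + 67 − 2·53 = 93
W: 125 − 93 = 32

32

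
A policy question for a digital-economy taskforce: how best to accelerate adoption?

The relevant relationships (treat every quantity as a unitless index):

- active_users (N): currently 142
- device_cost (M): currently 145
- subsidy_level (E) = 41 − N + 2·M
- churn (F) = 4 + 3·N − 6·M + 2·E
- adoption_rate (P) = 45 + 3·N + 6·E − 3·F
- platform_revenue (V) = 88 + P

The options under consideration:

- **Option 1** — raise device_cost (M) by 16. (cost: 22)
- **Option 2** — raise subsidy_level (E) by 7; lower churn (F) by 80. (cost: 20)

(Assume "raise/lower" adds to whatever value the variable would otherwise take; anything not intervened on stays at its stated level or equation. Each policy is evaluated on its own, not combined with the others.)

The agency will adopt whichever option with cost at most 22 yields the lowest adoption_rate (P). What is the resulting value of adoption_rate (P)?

Option 1 (M + 16):
  N = 142
  M = 145 + 16 = 161
  E = 41 − 142 + 2·161 = 221
  F = 4 + 3·142 − 6·161 + 2·221 = -94
  P = 45 + 3·142 + 6·221 − 3·(-94) = 2079
Option 2 (E + 7, F − 80):
  N = 142
  M = 145
  E = 41 − 142 + 2·145 (+7 from intervention) = 196
  F = 4 + 3·142 − 6·145 + 2·196 (−80 from intervention) = -128
  P = 45 + 3·142 + 6·196 − 3·(-128) = 2031
Comparing — Option 1: P=2079, Option 2: P=2031. Lowest is 2031 (Option 2).

2031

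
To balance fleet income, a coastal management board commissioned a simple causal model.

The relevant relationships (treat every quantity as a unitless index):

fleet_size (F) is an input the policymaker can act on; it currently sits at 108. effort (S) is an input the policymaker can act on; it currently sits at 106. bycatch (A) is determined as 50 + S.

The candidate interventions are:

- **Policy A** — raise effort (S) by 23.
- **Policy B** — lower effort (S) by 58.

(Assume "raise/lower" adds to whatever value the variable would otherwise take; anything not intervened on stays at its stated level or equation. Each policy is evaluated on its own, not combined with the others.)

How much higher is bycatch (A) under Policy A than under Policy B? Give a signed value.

81

Policy A (S + 23):
  S = 106 + 23 = 129
  A = 50 + 129 = 179
Policy B (S − 58):
  S = 106 − 58 = 48
  A = 50 + 48 = 98
A: 179 − 98 = 81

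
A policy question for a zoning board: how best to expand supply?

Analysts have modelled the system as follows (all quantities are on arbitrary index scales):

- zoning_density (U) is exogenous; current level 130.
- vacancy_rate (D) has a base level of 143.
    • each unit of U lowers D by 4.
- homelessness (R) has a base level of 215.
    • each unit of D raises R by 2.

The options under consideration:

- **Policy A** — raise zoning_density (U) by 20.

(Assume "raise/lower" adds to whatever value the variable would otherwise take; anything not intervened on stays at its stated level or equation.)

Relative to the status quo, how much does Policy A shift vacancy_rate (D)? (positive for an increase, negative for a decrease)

-80

Baseline:
  U = 130
  D = 143 − 4·130 = -377
Policy A (U + 20):
  U = 130 + 20 = 150
  D = 143 − 4·150 = -457
Change in D: -457 − (-377) = -80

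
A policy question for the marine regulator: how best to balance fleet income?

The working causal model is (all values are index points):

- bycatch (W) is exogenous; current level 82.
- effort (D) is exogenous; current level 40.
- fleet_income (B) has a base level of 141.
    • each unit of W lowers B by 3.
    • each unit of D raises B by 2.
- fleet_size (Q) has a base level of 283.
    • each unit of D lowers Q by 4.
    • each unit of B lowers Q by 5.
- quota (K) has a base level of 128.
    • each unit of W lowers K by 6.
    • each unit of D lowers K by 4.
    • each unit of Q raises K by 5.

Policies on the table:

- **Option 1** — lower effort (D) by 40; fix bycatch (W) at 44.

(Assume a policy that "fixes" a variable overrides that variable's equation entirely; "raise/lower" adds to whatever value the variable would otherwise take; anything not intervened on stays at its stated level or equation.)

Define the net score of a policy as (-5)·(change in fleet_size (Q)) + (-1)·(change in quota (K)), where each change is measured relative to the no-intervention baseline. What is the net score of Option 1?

Baseline:
  W = 82
  D = 40
  B = 141 − 3·82 + 2·40 = -25
  Q = 283 − 4·40 − 5·(-25) = 248
  K = 128 − 6·82 − 4·40 + 5·248 = 716
Option 1 (D − 40, W := 44):
  W = 44
  D = 40 − 40 = 0
  B = 141 − 3·44 + 2·0 = 9
  Q = 283 − 4·0 − 5·9 = 238
  K = 128 − 6·44 − 4·0 + 5·238 = 1054
ΔQ = 238 − 248 = -10; ΔK = 1054 − 716 = 338
Score = (-5)·(-10) + (-1)·338 = -288

-288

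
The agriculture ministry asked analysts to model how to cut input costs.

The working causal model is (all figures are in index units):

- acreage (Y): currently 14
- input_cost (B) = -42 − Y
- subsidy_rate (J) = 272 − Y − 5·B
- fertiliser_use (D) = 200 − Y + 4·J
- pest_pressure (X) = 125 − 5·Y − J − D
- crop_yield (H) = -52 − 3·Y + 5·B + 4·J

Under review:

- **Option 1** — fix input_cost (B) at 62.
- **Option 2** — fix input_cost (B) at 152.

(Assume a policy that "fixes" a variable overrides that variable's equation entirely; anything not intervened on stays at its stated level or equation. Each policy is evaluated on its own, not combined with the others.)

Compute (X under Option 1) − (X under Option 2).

Option 1 (B := 62):
  Y = 14
  B = 62
  J = 272 − 14 − 5·62 = -52
  D = 200 − 14 + 4·(-52) = -22
  X = 125 − 5·14 − (-52) − (-22) = 129
Option 2 (B := 152):
  Y = 14
  B = 152
  J = 272 − 14 − 5·152 = -502
  D = 200 − 14 + 4·(-502) = -1822
  X = 125 − 5·14 − (-502) − (-1822) = 2379
X: 129 − 2379 = -2250

-2250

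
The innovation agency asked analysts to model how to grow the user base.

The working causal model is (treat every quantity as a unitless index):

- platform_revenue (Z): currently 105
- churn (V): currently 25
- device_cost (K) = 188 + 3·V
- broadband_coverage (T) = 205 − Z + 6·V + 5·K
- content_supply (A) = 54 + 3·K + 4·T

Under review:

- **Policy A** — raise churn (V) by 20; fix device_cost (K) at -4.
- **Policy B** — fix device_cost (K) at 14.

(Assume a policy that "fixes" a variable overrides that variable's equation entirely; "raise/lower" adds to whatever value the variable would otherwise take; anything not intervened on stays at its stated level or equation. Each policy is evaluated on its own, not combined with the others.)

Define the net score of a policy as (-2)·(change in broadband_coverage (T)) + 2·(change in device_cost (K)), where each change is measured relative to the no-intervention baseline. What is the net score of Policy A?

1896

Baseline:
  Z = 105
  V = 25
  K = 188 + 3·25 = 263
  T = 205 − 105 + 6·25 + 5·263 = 1565
Policy A (V + 20, K := -4):
  Z = 105
  V = 25 + 20 = 45
  K = -4
  T = 205 − 105 + 6·45 + 5·(-4) = 350
ΔT = 350 − 1565 = -1215; ΔK = -4 − 263 = -267
Score = (-2)·(-1215) + 2·(-267) = 1896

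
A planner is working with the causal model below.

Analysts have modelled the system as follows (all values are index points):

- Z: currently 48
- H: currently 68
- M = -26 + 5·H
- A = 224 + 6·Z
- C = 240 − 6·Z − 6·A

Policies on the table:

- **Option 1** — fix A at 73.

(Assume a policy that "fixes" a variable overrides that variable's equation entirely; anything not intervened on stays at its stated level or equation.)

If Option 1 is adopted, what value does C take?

Option 1 (A := 73):
  Z = 48
  A = 73
  C = 240 − 6·48 − 6·73 = -486

-486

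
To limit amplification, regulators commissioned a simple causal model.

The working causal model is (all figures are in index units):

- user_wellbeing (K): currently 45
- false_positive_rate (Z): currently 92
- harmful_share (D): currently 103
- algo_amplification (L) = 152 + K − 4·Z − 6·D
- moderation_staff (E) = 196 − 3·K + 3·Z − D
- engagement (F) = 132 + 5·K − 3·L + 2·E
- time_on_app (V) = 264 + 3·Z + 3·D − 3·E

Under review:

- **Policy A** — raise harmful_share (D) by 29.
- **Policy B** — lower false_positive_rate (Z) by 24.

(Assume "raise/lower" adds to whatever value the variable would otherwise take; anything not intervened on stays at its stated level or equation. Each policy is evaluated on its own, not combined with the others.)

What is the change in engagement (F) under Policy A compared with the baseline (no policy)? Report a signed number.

464

Baseline:
  K = 45
  Z = 92
  D = 103
  L = 152 + 45 − 4·92 − 6·103 = -789
  E = 196 − 3·45 + 3·92 − 103 = 234
  F = 132 + 5·45 − 3·(-789) + 2·234 = 3192
Policy A (D + 29):
  K = 45
  Z = 92
  D = 103 + 29 = 132
  L = 152 + 45 − 4·92 − 6·132 = -963
  E = 196 − 3·45 + 3·92 − 132 = 205
  F = 132 + 5·45 − 3·(-963) + 2·205 = 3656
Change in F: 3656 − 3192 = 464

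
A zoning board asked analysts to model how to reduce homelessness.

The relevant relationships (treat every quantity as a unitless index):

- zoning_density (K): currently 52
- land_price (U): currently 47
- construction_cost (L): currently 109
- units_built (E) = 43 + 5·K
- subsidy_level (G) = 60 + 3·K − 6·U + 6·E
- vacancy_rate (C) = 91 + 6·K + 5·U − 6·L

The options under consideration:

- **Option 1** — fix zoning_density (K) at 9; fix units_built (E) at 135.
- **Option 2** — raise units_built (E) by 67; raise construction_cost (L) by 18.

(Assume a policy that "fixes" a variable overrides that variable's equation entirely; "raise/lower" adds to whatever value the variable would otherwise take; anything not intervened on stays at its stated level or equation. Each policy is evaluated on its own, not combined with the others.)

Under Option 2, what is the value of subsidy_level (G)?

Option 2 (E + 67, L + 18):
  K = 52
  U = 47
  E = 43 + 5·52 (+67 from intervention) = 370
  G = 60 + 3·52 − 6·47 + 6·370 = 2154

2154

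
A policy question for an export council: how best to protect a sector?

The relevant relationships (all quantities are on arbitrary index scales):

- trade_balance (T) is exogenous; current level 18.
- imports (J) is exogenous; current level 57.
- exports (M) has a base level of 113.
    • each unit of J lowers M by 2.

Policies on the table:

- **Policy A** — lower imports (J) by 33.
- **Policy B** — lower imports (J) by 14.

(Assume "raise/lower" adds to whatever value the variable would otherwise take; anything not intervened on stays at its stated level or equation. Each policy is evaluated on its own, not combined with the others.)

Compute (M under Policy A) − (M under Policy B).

38

Policy A (J − 33):
  J = 57 − 33 = 24
  M = 113 − 2·24 = 65
Policy B (J − 14):
  J = 57 − 14 = 43
  M = 113 − 2·43 = 27
M: 65 − 27 = 38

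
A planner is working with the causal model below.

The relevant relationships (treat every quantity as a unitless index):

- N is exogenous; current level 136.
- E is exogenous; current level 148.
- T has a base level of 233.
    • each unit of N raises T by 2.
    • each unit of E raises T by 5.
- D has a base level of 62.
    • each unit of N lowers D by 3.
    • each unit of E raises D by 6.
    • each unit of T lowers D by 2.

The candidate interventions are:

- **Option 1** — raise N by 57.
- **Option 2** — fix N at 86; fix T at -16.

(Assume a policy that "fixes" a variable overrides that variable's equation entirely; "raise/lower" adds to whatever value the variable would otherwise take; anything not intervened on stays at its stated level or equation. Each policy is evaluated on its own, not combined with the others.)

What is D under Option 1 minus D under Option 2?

-3071

Option 1 (N + 57):
  N = 136 + 57 = 193
  E = 148
  T = 233 + 2·193 + 5·148 = 1359
  D = 62 − 3·193 + 6·148 − 2·1359 = -2347
Option 2 (N := 86, T := -16):
  N = 86
  E = 148
  T = -16
  D = 62 − 3·86 + 6·148 − 2·(-16) = 724
D: -2347 − 724 = -3071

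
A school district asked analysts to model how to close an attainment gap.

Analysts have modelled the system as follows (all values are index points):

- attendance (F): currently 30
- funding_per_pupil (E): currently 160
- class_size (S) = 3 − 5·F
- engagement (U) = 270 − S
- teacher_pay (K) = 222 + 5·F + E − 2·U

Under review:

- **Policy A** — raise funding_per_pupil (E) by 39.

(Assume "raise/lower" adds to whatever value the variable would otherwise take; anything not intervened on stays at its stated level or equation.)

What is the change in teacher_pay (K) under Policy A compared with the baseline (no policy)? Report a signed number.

39

Baseline:
  F = 30
  E = 160
  S = 3 − 5·30 = -147
  U = 270 − (-147) = 417
  K = 222 + 5·30 + 160 − 2·417 = -302
Policy A (E + 39):
  F = 30
  E = 160 + 39 = 199
  S = 3 − 5·30 = -147
  U = 270 − (-147) = 417
  K = 222 + 5·30 + 199 − 2·417 = -263
Change in K: -263 − (-302) = 39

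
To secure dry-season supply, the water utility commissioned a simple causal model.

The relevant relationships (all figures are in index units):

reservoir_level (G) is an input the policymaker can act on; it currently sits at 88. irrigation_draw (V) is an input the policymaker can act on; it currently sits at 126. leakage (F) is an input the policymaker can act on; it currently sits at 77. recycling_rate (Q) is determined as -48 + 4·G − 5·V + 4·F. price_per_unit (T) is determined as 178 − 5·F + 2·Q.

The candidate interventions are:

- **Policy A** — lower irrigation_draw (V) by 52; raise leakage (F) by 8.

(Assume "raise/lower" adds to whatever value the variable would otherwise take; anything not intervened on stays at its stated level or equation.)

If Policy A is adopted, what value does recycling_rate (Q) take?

Policy A (V − 52, F + 8):
  G = 88
  V = 126 − 52 = 74
  F = 77 + 8 = 85
  Q = -48 + 4·88 − 5·74 + 4·85 = 274

274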